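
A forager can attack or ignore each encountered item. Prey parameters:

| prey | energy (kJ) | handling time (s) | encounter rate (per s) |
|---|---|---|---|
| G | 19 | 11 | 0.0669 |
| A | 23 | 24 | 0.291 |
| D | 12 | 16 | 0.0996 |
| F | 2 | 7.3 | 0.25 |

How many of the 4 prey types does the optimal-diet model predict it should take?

2

Profitabilities (E/h, kJ/s): G 1.73, A 0.958, D 0.75, F 0.274. Add prey in this order while the next type's profitability exceeds the intake rate on those already taken.
Rate on top 1: 0.7322. A: 0.958 > 0.7322 → include.
Rate on top 2: 0.9133. D: 0.75 < 0.9133 → exclude; stop.
Optimal diet: G, A — 2 of 4 types.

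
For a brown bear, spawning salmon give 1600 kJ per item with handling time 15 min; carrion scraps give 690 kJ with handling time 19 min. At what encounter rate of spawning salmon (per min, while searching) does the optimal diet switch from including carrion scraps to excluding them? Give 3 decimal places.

Drop carrion scraps once their profitability E₂/h₂ falls below the rate achievable on spawning salmon alone: E₂/h₂ = λE₁/(1 + λh₁).
Solve for λ: λE₁h₂ = E₂(1 + λh₁) → λ(E₁h₂ − E₂h₁) = E₂ → λ = E₂/(E₁h₂ − E₂h₁).
λ = 690/(1600×19 − 690×15) = 690/2.005e+04 = 0.03441 per min.

0.034 per min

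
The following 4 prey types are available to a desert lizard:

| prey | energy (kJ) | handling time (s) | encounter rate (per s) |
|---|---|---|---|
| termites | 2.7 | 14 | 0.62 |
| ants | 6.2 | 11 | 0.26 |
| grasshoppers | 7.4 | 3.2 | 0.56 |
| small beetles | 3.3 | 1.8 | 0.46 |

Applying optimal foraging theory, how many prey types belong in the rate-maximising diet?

2

Rank by E/h (kJ/s): grasshoppers 2.31, small beetles 1.83, ants 0.564, termites 0.193. Include each in turn until the next type's E/h falls below the running intake rate.
Rate on top 1: 1.484. small beetles: 1.83 > 1.484 → include.
Rate on top 2: 1.564. ants: 0.564 < 1.564 → exclude; stop.
Optimal diet: grasshoppers, small beetles — 2 of 4 types.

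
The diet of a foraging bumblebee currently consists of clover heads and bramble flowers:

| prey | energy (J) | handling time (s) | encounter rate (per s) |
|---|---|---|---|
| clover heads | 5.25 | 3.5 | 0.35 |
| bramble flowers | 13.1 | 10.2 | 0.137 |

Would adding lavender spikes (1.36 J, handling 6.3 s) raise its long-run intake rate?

No

On clover heads and bramble flowers alone, R = ΣλE/(1+Σλh) = 3.632/3.622 = 1.003 J/s.
lavender spikes: E/h = 1.36/6.3 = 0.2159 J/s.
0.2159 < 1.003, so adding lavender spikes would lower the average — exclude it.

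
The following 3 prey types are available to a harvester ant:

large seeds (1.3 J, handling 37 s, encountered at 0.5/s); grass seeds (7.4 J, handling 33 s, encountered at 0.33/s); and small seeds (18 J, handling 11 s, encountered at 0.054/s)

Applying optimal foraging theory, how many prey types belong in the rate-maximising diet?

1

Rank by E/h (J/s): small seeds 1.64, grass seeds 0.224, large seeds 0.0351. Include each in turn until the next type's E/h falls below the running intake rate.
Rate on top 1: 0.6098. grass seeds: 0.224 < 0.6098 → exclude; stop.
Optimal diet: small seeds — 1 of 3 types.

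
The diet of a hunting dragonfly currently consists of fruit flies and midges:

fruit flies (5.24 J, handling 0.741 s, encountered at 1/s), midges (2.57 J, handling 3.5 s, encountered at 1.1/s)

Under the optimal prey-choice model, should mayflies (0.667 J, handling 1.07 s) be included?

On fruit flies and midges alone, R = ΣλE/(1+Σλh) = 8.067/5.591 = 1.443 J/s.
Profitability of mayflies: 0.667/1.07 = 0.6234 J/s.
Since 0.6234 < R, time spent handling mayflies is better spent searching.

No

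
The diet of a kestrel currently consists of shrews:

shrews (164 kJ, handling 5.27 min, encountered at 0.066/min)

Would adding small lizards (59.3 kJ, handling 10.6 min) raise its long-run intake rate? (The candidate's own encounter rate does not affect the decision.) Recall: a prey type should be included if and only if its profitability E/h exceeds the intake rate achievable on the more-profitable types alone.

On shrews alone, R = ΣλE/(1+Σλh) = 10.82/1.348 = 8.031 kJ/min.
Profitability of small lizards: 59.3/10.6 = 5.594 kJ/min.
5.594 < 8.031, so adding small lizards would lower the average — exclude it.

No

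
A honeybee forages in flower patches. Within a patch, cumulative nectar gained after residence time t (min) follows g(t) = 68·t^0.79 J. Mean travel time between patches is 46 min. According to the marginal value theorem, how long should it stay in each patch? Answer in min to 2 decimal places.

Maximise g(t)/(T+t): set derivative to zero → g'(t)(T+t) = g(t).
g'(t) = 0.79·68·t^-0.21. Setting 0.79·68·t^-0.21 = 68·t^0.79/(46+t) gives 0.79(46+t) = t, so 0.21·t = 0.79×46.
t* = 0.79×46/0.21 = 173 min.

173.05 min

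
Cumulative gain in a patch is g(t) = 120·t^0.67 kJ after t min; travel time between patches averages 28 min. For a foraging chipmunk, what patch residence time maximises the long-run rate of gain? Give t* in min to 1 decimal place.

56.8 min

By the marginal value theorem, leave when the instantaneous gain rate g'(t) equals the habitat-wide average g(t)/(T + t).
g'(t) = 0.67·120·t^-0.33. Setting 0.67·120·t^-0.33 = 120·t^0.67/(28+t) gives 0.67(28+t) = t, so 0.33·t = 0.67×28.
t* = 0.67×28/0.33 = 56.85 min.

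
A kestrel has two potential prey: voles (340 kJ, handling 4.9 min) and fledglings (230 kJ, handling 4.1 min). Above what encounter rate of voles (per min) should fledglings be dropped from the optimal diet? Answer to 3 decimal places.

Drop fledglings once their profitability E₂/h₂ falls below the rate achievable on voles alone: E₂/h₂ = λE₁/(1 + λh₁).
Solve for λ: λE₁h₂ = E₂(1 + λh₁) → λ(E₁h₂ − E₂h₁) = E₂ → λ = E₂/(E₁h₂ − E₂h₁).
λ = 230/(340×4.1 − 230×4.9) = 230/267 = 0.8614 per min.

0.861 per min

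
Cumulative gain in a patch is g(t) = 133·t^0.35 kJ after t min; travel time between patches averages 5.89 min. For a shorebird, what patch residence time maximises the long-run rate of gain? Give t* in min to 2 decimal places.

3.17 min

Optimal t* satisfies g'(t*) = g(t*)/(T + t*).
g'(t) = 0.35·133·t^-0.65. Setting 0.35·133·t^-0.65 = 133·t^0.35/(5.89+t) gives 0.35(5.89+t) = t, so 0.65·t = 0.35×5.89.
t* = 0.35×5.89/0.65 = 3.172 min.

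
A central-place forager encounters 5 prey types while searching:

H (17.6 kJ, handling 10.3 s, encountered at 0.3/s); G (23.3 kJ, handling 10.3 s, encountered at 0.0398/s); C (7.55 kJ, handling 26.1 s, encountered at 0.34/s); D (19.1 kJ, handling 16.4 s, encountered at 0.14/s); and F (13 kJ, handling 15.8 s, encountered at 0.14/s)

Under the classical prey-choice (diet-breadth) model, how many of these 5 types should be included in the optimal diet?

2

E/h in descending order: G 2.26, H 1.71, D 1.16, F 0.823, C 0.289 kJ/s. The optimal diet is the largest prefix of this list for which every included type satisfies E_i/h_i > R on the types above it.
Rate on top 1: 0.6577. H: 1.71 > 0.6577 → include.
Rate on top 2: 1.379. D: 1.16 < 1.379 → exclude; stop.
Optimal diet: G, H — 2 of 5 types.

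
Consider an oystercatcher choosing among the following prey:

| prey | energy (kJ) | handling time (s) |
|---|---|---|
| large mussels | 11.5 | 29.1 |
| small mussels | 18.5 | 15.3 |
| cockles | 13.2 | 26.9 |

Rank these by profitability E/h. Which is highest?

Profitability E/h (kJ/s): large mussels = 11.5/29.1 = 0.395, small mussels = 18.5/15.3 = 1.21, cockles = 13.2/26.9 = 0.491.
Ranked: small mussels > cockles > large mussels.

small mussels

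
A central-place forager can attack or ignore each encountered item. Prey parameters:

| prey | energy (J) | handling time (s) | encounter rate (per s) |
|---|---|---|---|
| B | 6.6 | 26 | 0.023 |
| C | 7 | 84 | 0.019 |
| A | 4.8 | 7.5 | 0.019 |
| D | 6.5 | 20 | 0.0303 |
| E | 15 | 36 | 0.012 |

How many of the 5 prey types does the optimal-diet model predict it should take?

4

Profitabilities (E/h, J/s): A 0.64, E 0.417, D 0.325, B 0.254, C 0.0833. Add prey in this order while the next type's profitability exceeds the intake rate on those already taken.
Rate on top 1: 0.07982. E: 0.417 > 0.07982 → include.
Rate on top 2: 0.1722. D: 0.325 > 0.1722 → include.
Rate on top 3: 0.2147. B: 0.254 > 0.2147 → include.
Rate on top 4: 0.2231. C: 0.0833 < 0.2231 → exclude; stop.
Optimal diet: A, E, D, B — 4 of 5 types.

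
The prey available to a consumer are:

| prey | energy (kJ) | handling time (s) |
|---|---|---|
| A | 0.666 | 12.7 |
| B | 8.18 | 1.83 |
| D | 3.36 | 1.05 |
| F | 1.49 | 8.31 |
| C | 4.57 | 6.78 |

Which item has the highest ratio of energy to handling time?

B

Profitability E/h (kJ/s): A = 0.666/12.7 = 0.0524, B = 8.18/1.83 = 4.47, D = 3.36/1.05 = 3.2, F = 1.49/8.31 = 0.179, C = 4.57/6.78 = 0.674.
Ranked: B > D > C > F > A.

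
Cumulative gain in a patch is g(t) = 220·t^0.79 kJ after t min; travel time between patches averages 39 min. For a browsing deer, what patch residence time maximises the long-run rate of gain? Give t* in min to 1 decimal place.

146.7 min

Optimal t* satisfies g'(t*) = g(t*)/(T + t*).
g'(t) = 0.79·220·t^-0.21. Setting 0.79·220·t^-0.21 = 220·t^0.79/(39+t) gives 0.79(39+t) = t, so 0.21·t = 0.79×39.
t* = 0.79×39/0.21 = 146.7 min.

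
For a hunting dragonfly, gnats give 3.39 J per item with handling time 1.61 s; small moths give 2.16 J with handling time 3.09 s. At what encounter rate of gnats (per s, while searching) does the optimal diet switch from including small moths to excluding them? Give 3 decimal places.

At the threshold, the rate on gnats alone equals the profitability of small moths: λ·3.39/(1 + λ·1.61) = 2.16/3.09 = 0.699.
Rearranging, λ(3.39 − 0.699×1.61) = 0.699, so λ = 0.699/2.265 = 0.3087 per s.

0.309 per s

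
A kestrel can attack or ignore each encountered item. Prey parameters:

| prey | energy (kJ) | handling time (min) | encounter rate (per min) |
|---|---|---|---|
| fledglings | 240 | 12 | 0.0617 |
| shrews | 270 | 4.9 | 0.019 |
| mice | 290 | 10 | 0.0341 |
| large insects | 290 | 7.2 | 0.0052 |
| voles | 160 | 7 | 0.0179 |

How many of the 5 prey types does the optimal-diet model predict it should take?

E/h in descending order: shrews 55.1, large insects 40.3, mice 29, voles 22.9, fledglings 20 kJ/min. The optimal diet is the largest prefix of this list for which every included type satisfies E_i/h_i > R on the types above it.
Rate on top 1: 4.693. large insects: 40.3 > 4.693 → include.
Rate on top 2: 5.872. mice: 29 > 5.872 → include.
Rate on top 3: 11.23. voles: 22.9 > 11.23 → include.
Rate on top 4: 12.14. fledglings: 20 > 12.14 → include.
Optimal diet: shrews, large insects, mice, voles, fledglings — 5 of 5 types.

5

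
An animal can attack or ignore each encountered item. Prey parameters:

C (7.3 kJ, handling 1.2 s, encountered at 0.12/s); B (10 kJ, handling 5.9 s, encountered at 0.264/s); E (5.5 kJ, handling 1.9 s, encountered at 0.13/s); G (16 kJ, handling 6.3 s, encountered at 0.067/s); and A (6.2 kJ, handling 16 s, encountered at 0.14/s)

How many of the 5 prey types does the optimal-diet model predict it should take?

E/h in descending order: C 6.08, E 2.89, G 2.54, B 1.69, A 0.388 kJ/s. The optimal diet is the largest prefix of this list for which every included type satisfies E_i/h_i > R on the types above it.
Rate on top 1: 0.7657. E: 2.89 > 0.7657 → include.
Rate on top 2: 1.144. G: 2.54 > 1.144 → include.
Rate on top 3: 1.469. B: 1.69 > 1.469 → include.
Rate on top 4: 1.573. A: 0.388 < 1.573 → exclude; stop.
Optimal diet: C, E, G, B — 4 of 5 types.

4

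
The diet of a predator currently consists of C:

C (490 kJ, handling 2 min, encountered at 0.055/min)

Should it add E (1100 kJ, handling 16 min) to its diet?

Yes

Intake rate on the current diet: R = (0.055×490) / (1 + 0.055×2) = 26.95/1.11 = 24.28 kJ/min.
Profitability of E: 1100/16 = 68.75 kJ/min.
68.75 > 24.28, so adding E raises the average — include it.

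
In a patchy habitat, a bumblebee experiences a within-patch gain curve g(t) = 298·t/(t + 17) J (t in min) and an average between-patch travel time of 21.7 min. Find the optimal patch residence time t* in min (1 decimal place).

19.2 min

By the marginal value theorem, leave when the instantaneous gain rate g'(t) equals the habitat-wide average g(t)/(T + t).
g'(t) = 298·17/(t + 17)². Setting 298·17/(t+17)² = 298t/[(t+17)(21.7+t)] gives 17(21.7+t) = t(t+17), so t² = 17×21.7 = 368.9.
t* = √368.9 = 19.21 min.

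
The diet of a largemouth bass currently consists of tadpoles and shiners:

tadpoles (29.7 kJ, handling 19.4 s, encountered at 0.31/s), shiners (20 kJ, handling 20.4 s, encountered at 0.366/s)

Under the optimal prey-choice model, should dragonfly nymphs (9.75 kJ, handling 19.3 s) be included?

On tadpoles and shiners alone, R = ΣλE/(1+Σλh) = 16.53/14.48 = 1.141 kJ/s.
Profitability of dragonfly nymphs: 9.75/19.3 = 0.5052 kJ/s.
Since 0.5052 < R, time spent handling dragonfly nymphs is better spent searching.

No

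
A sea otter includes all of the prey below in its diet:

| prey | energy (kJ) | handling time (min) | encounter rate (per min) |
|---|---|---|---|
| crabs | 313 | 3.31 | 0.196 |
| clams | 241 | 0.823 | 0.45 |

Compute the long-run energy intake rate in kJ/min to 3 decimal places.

R = (0.196×313 + 0.45×241) / (1 + 0.196×3.31 + 0.45×0.823) = 169.8/2.019 = 84.1 kJ/min.

84.095 kJ/min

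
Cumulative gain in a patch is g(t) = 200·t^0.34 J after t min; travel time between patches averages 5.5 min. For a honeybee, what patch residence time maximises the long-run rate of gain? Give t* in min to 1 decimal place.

By the marginal value theorem, leave when the instantaneous gain rate g'(t) equals the habitat-wide average g(t)/(T + t).
g'(t) = 0.34·200·t^-0.66. Setting 0.34·200·t^-0.66 = 200·t^0.34/(5.5+t) gives 0.34(5.5+t) = t, so 0.66·t = 0.34×5.5.
t* = 0.34×5.5/0.66 = 2.833 min.

2.8 min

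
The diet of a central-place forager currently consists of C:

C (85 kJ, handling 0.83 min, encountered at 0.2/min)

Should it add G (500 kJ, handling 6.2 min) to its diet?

Yes

Current rate: (0.2×85)/(1 + 0.2×0.83) = 14.58 kJ/min.
Profitability of G: 500/6.2 = 80.65 kJ/min.
80.65 > 14.58, so adding G raises the average — include it.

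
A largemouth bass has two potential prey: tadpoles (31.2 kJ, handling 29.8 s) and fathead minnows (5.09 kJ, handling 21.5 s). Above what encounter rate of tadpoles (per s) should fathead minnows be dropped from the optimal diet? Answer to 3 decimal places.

0.010 per s

The zero-one rule: include fathead minnows iff E₂/h₂ > λE₁/(1+λh₁). Equality gives the switch point.
λE₁h₂ = E₂ + λE₂h₁ ⇒ λ = E₂/(E₁h₂ − E₂h₁) = 5.09/(670.8 − 151.7) = 0.009805 per s.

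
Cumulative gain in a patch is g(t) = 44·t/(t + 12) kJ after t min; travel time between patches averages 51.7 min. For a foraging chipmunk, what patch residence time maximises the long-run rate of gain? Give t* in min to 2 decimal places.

24.91 min

Maximise g(t)/(T+t): set derivative to zero → g'(t)(T+t) = g(t).
g'(t) = 44·12/(t + 12)². Setting 44·12/(t+12)² = 44t/[(t+12)(51.7+t)] gives 12(51.7+t) = t(t+12), so t² = 12×51.7 = 620.4.
t* = √620.4 = 24.91 min.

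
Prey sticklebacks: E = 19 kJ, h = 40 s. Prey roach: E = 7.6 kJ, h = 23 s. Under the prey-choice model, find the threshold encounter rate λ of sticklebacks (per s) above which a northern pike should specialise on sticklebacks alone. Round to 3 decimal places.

0.057 per s

The zero-one rule: include roach iff E₂/h₂ > λE₁/(1+λh₁). Equality gives the switch point.
λE₁h₂ = E₂ + λE₂h₁ ⇒ λ = E₂/(E₁h₂ − E₂h₁) = 7.6/(437 − 304) = 0.05714 per s.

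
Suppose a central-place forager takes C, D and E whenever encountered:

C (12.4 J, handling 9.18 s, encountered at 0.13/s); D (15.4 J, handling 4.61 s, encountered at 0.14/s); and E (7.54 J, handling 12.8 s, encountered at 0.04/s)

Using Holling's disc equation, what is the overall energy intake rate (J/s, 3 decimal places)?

1.215 J/s

R = (0.13×12.4 + 0.14×15.4 + 0.04×7.54) / (1 + 0.13×9.18 + 0.14×4.61 + 0.04×12.8) = 4.07/3.351 = 1.215 J/s.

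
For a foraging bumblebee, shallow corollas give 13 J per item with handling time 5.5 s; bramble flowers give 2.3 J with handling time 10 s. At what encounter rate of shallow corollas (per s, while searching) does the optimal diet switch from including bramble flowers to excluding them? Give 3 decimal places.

0.020 per s

At the threshold, the rate on shallow corollas alone equals the profitability of bramble flowers: λ·13/(1 + λ·5.5) = 2.3/10 = 0.23.
Rearranging, λ(13 − 0.23×5.5) = 0.23, so λ = 0.23/11.73 = 0.0196 per s.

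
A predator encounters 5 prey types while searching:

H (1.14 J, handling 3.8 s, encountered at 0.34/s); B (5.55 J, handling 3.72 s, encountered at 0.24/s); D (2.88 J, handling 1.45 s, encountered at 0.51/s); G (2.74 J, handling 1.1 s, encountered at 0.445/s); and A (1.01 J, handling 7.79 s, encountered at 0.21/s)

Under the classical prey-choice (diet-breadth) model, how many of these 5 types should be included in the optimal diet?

Rank by E/h (J/s): G 2.49, D 1.99, B 1.49, H 0.3, A 0.13. Include each in turn until the next type's E/h falls below the running intake rate.
Rate on top 1: 0.8186. D: 1.99 > 0.8186 → include.
Rate on top 2: 1.206. B: 1.49 > 1.206 → include.
Rate on top 3: 1.288. H: 0.3 < 1.288 → exclude; stop.
Optimal diet: G, D, B — 3 of 5 types.

3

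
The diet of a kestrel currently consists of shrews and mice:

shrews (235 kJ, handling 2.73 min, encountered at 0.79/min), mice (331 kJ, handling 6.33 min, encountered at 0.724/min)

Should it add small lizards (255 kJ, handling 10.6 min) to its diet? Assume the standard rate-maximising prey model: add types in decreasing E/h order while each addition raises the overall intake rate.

Intake rate on the current diet: R = (0.79×235 + 0.724×331) / (1 + 0.79×2.73 + 0.724×6.33) = 425.3/7.74 = 54.95 kJ/min.
Profitability of small lizards: 255/10.6 = 24.06 kJ/min.
Since 24.06 < R, time spent handling small lizards is better spent searching.

No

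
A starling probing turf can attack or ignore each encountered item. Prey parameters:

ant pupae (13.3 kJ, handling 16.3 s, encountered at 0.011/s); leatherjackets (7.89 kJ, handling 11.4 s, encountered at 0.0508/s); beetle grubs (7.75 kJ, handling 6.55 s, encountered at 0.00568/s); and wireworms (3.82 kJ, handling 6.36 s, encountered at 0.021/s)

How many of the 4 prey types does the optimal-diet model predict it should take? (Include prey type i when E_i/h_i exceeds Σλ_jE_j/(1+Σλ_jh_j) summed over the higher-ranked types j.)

E/h in descending order: beetle grubs 1.18, ant pupae 0.816, leatherjackets 0.692, wireworms 0.601 kJ/s. The optimal diet is the largest prefix of this list for which every included type satisfies E_i/h_i > R on the types above it.
Rate on top 1: 0.04244. ant pupae: 0.816 > 0.04244 → include.
Rate on top 2: 0.1564. leatherjackets: 0.692 > 0.1564 → include.
Rate on top 3: 0.3292. wireworms: 0.601 > 0.3292 → include.
Optimal diet: beetle grubs, ant pupae, leatherjackets, wireworms — 4 of 4 types.

4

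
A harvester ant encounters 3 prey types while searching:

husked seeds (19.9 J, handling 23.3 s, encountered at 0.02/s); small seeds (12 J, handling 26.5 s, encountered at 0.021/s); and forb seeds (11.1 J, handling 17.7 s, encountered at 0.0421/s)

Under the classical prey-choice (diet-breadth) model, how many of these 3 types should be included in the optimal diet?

3

Rank by E/h (J/s): husked seeds 0.854, forb seeds 0.627, small seeds 0.453. Include each in turn until the next type's E/h falls below the running intake rate.
Rate on top 1: 0.2715. forb seeds: 0.627 > 0.2715 → include.
Rate on top 2: 0.3913. small seeds: 0.453 > 0.3913 → include.
Optimal diet: husked seeds, forb seeds, small seeds — 3 of 3 types.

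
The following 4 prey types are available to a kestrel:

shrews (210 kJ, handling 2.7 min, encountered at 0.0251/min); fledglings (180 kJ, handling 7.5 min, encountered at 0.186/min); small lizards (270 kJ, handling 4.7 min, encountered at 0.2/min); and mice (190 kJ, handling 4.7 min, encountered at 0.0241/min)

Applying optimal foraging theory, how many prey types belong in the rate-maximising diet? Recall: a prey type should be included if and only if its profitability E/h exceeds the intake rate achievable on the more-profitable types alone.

E/h in descending order: shrews 77.8, small lizards 57.4, mice 40.4, fledglings 24 kJ/min. The optimal diet is the largest prefix of this list for which every included type satisfies E_i/h_i > R on the types above it.
Rate on top 1: 4.936. small lizards: 57.4 > 4.936 → include.
Rate on top 2: 29.52. mice: 40.4 > 29.52 → include.
Rate on top 3: 30.1. fledglings: 24 < 30.1 → exclude; stop.
Optimal diet: shrews, small lizards, mice — 3 of 4 types.

3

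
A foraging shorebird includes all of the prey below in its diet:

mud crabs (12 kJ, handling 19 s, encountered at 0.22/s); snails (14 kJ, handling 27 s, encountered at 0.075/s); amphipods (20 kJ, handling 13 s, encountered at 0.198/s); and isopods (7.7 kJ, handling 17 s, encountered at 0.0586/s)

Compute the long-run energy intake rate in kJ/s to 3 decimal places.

R = Σλ_iE_i / (1 + Σλ_ih_i)
Numerator: 0.22×12 + 0.075×14 + 0.198×20 + 0.0586×7.7 = 8.101
Denominator: 1 + 0.22×19 + 0.075×27 + 0.198×13 + 0.0586×17 = 10.78
R = 8.101/10.78 = 0.7518 kJ/s

0.752 kJ/s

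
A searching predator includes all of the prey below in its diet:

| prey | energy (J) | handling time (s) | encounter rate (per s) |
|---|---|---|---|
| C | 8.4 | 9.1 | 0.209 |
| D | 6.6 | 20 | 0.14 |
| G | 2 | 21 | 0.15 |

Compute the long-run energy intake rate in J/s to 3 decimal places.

R = (0.209×8.4 + 0.14×6.6 + 0.15×2) / (1 + 0.209×9.1 + 0.14×20 + 0.15×21) = 2.98/8.852 = 0.3366 J/s.

0.337 J/s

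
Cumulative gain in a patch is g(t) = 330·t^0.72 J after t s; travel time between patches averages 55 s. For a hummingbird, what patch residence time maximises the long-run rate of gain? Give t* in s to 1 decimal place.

Optimal t* satisfies g'(t*) = g(t*)/(T + t*).
g'(t) = 0.72·330·t^-0.28. Setting 0.72·330·t^-0.28 = 330·t^0.72/(55+t) gives 0.72(55+t) = t, so 0.28·t = 0.72×55.
t* = 0.72×55/0.28 = 141.4 s.

141.4 s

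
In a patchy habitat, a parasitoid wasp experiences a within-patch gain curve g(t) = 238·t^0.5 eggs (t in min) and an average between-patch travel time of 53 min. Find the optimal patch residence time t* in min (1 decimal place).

53.0 min

By the marginal value theorem, leave when the instantaneous gain rate g'(t) equals the habitat-wide average g(t)/(T + t).
g'(t) = 0.5·238·t^-0.5. Setting 0.5·238·t^-0.5 = 238·t^0.5/(53+t) gives 0.5(53+t) = t, so 0.50·t = 0.5×53.
t* = 0.5×53/0.50 = 53 min.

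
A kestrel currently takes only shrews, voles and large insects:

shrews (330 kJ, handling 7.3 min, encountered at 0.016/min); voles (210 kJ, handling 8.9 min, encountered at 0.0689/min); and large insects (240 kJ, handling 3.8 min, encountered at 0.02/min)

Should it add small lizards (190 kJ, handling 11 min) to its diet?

Yes

Intake rate on the current diet: R = (0.016×330 + 0.0689×210 + 0.02×240) / (1 + 0.016×7.3 + 0.0689×8.9 + 0.02×3.8) = 24.55/1.806 = 13.59 kJ/min.
Profitability of small lizards: 190/11 = 17.27 kJ/min.
Since 17.27 > R, including small lizards increases the long-run rate.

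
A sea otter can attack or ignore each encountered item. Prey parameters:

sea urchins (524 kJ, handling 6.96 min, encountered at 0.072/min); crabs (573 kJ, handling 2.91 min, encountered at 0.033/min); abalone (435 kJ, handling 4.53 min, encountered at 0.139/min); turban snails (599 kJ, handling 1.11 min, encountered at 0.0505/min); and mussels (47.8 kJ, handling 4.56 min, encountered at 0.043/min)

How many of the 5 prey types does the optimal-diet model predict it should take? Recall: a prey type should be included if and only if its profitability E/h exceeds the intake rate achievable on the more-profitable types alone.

E/h in descending order: turban snails 540, crabs 197, abalone 96, sea urchins 75.3, mussels 10.5 kJ/min. The optimal diet is the largest prefix of this list for which every included type satisfies E_i/h_i > R on the types above it.
Rate on top 1: 28.64. crabs: 197 > 28.64 → include.
Rate on top 2: 42.67. abalone: 96 > 42.67 → include.
Rate on top 3: 61.53. sea urchins: 75.3 > 61.53 → include.
Rate on top 4: 64.55. mussels: 10.5 < 64.55 → exclude; stop.
Optimal diet: turban snails, crabs, abalone, sea urchins — 4 of 5 types.

4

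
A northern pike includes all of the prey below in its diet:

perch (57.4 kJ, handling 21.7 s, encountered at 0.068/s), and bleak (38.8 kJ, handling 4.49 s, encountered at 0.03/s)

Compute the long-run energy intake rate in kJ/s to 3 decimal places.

R = Σλ_iE_i / (1 + Σλ_ih_i)
Numerator: 0.068×57.4 + 0.03×38.8 = 5.067
Denominator: 1 + 0.068×21.7 + 0.03×4.49 = 2.61
R = 5.067/2.61 = 1.941 kJ/s

1.941 kJ/s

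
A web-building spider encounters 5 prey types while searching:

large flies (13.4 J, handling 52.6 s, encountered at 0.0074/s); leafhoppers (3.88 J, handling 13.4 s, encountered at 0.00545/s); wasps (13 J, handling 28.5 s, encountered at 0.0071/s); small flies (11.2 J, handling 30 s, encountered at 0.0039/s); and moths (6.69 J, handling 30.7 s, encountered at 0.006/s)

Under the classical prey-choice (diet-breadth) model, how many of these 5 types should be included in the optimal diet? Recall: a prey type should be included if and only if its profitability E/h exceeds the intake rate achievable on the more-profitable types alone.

5

E/h in descending order: wasps 0.456, small flies 0.373, leafhoppers 0.29, large flies 0.255, moths 0.218 J/s. The optimal diet is the largest prefix of this list for which every included type satisfies E_i/h_i > R on the types above it.
Rate on top 1: 0.07677. small flies: 0.373 > 0.07677 → include.
Rate on top 2: 0.1031. leafhoppers: 0.29 > 0.1031 → include.
Rate on top 3: 0.1128. large flies: 0.255 > 0.1128 → include.
Rate on top 4: 0.1438. moths: 0.218 > 0.1438 → include.
Optimal diet: wasps, small flies, leafhoppers, large flies, moths — 5 of 5 types.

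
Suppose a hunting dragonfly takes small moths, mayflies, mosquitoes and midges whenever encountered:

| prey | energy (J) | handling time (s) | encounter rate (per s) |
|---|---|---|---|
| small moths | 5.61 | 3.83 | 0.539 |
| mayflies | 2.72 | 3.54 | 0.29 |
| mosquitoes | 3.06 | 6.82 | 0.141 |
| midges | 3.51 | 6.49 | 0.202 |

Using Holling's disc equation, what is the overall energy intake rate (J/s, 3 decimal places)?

0.778 J/s

Energy encountered per unit search time: 0.539×5.61 + 0.29×2.72 + 0.141×3.06 + 0.202×3.51 = 4.953 J/s.
Handling time per unit search time: 0.539×3.83 + 0.29×3.54 + 0.141×6.82 + 0.202×6.49 = 5.364.
Rate = 4.953/(1 + 5.364) = 0.7783 J/s.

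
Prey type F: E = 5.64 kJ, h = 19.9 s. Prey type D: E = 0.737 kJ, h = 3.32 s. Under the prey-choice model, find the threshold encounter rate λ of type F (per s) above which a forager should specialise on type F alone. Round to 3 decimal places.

Drop type D once their profitability E₂/h₂ falls below the rate achievable on type F alone: E₂/h₂ = λE₁/(1 + λh₁).
Solve for λ: λE₁h₂ = E₂(1 + λh₁) → λ(E₁h₂ − E₂h₁) = E₂ → λ = E₂/(E₁h₂ − E₂h₁).
λ = 0.737/(5.64×3.32 − 0.737×19.9) = 0.737/4.059 = 0.1816 per s.

0.182 per s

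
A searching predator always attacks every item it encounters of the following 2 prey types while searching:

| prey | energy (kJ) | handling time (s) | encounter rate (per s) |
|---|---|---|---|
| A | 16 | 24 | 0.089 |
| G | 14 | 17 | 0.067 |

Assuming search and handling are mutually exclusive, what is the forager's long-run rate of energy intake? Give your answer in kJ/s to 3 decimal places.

R = (0.089×16 + 0.067×14) / (1 + 0.089×24 + 0.067×17) = 2.362/4.275 = 0.5525 kJ/s.

0.553 kJ/s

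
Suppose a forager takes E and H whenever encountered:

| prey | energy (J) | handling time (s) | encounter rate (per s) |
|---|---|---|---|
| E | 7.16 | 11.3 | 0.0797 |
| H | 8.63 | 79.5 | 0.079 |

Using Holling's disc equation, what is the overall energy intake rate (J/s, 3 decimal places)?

0.153 J/s

R = (0.0797×7.16 + 0.079×8.63) / (1 + 0.0797×11.3 + 0.079×79.5) = 1.252/8.181 = 0.1531 J/s.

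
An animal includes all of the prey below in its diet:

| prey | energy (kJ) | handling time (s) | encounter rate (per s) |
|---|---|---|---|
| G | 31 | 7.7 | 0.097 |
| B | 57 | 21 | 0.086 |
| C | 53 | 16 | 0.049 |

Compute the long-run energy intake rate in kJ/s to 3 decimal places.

2.422 kJ/s

R = (0.097×31 + 0.086×57 + 0.049×53) / (1 + 0.097×7.7 + 0.086×21 + 0.049×16) = 10.51/4.337 = 2.422 kJ/s.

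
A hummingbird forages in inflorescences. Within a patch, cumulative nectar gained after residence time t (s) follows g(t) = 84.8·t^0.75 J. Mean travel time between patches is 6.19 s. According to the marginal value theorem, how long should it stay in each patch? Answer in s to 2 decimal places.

18.57 s

Maximise g(t)/(T+t): set derivative to zero → g'(t)(T+t) = g(t).
g'(t) = 0.75·84.8·t^-0.25. Setting 0.75·84.8·t^-0.25 = 84.8·t^0.75/(6.19+t) gives 0.75(6.19+t) = t, so 0.25·t = 0.75×6.19.
t* = 0.75×6.19/0.25 = 18.57 s.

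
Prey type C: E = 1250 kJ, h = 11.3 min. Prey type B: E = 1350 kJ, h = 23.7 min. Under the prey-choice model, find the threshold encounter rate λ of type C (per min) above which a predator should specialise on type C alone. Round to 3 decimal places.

The zero-one rule: include type B iff E₂/h₂ > λE₁/(1+λh₁). Equality gives the switch point.
λE₁h₂ = E₂ + λE₂h₁ ⇒ λ = E₂/(E₁h₂ − E₂h₁) = 1350/(2.962e+04 − 1.526e+04) = 0.09395 per min.

0.094 per min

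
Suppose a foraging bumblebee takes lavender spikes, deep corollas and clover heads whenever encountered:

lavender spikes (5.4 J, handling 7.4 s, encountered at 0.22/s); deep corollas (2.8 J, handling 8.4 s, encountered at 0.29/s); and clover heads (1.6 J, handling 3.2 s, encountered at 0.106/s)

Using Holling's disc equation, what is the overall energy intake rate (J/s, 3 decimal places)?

0.402 J/s

R = (0.22×5.4 + 0.29×2.8 + 0.106×1.6) / (1 + 0.22×7.4 + 0.29×8.4 + 0.106×3.2) = 2.17/5.403 = 0.4015 J/s.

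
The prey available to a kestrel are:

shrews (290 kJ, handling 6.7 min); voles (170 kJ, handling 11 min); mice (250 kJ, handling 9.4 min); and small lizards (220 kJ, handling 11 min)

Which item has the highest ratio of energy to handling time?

shrews

In descending order of E/h:
shrews: 290/6.7 = 43.3 kJ/min
mice: 250/9.4 = 26.6 kJ/min
small lizards: 220/11 = 20 kJ/min
voles: 170/11 = 15.5 kJ/min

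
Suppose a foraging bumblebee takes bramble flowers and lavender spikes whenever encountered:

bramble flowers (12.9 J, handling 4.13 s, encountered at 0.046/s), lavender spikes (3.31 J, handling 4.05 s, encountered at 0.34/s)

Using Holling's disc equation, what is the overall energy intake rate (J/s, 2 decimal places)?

0.67 J/s

Energy encountered per unit search time: 0.046×12.9 + 0.34×3.31 = 1.719 J/s.
Handling time per unit search time: 0.046×4.13 + 0.34×4.05 = 1.567.
Rate = 1.719/(1 + 1.567) = 0.6696 J/s.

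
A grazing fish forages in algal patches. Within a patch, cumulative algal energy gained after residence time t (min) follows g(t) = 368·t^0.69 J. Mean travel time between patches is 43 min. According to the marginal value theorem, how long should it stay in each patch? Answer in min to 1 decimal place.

By the marginal value theorem, leave when the instantaneous gain rate g'(t) equals the habitat-wide average g(t)/(T + t).
g'(t) = 0.69·368·t^-0.31. Setting 0.69·368·t^-0.31 = 368·t^0.69/(43+t) gives 0.69(43+t) = t, so 0.31·t = 0.69×43.
t* = 0.69×43/0.31 = 95.71 min.

95.7 min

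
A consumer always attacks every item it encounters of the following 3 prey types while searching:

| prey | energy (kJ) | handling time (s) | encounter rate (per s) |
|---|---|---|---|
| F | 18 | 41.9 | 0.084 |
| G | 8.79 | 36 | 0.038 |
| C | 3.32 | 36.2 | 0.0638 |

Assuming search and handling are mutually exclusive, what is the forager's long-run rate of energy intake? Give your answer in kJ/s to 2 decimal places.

0.25 kJ/s

Energy encountered per unit search time: 0.084×18 + 0.038×8.79 + 0.0638×3.32 = 2.058 kJ/s.
Handling time per unit search time: 0.084×41.9 + 0.038×36 + 0.0638×36.2 = 7.197.
Rate = 2.058/(1 + 7.197) = 0.251 kJ/s.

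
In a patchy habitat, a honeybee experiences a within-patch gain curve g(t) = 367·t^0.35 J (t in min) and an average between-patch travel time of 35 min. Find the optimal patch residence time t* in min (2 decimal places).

18.85 min

By the marginal value theorem, leave when the instantaneous gain rate g'(t) equals the habitat-wide average g(t)/(T + t).
g'(t) = 0.35·367·t^-0.65. Setting 0.35·367·t^-0.65 = 367·t^0.35/(35+t) gives 0.35(35+t) = t, so 0.65·t = 0.35×35.
t* = 0.35×35/0.65 = 18.85 min.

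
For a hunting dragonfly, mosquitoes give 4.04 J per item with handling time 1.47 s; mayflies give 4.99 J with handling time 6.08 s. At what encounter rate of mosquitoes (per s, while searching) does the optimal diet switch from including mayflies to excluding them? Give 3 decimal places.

0.290 per s

Drop mayflies once their profitability E₂/h₂ falls below the rate achievable on mosquitoes alone: E₂/h₂ = λE₁/(1 + λh₁).
Solve for λ: λE₁h₂ = E₂(1 + λh₁) → λ(E₁h₂ − E₂h₁) = E₂ → λ = E₂/(E₁h₂ − E₂h₁).
λ = 4.99/(4.04×6.08 − 4.99×1.47) = 4.99/17.23 = 0.2896 per s.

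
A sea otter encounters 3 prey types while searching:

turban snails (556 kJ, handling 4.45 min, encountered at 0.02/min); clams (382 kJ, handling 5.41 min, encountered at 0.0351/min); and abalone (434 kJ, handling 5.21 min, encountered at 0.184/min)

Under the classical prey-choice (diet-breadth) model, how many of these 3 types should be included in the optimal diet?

3

E/h in descending order: turban snails 125, abalone 83.3, clams 70.6 kJ/min. The optimal diet is the largest prefix of this list for which every included type satisfies E_i/h_i > R on the types above it.
Rate on top 1: 10.21. abalone: 83.3 > 10.21 → include.
Rate on top 2: 44.43. clams: 70.6 > 44.43 → include.
Optimal diet: turban snails, abalone, clams — 3 of 3 types.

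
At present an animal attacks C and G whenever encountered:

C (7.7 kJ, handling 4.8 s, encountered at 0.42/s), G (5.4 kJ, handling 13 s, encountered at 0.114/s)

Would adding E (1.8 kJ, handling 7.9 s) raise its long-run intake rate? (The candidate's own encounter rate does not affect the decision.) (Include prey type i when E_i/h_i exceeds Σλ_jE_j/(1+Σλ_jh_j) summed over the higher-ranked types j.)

No

Current rate: (0.42×7.7 + 0.114×5.4)/(1 + 0.42×4.8 + 0.114×13) = 0.8558 kJ/s.
Profitability of E: 1.8/7.9 = 0.2278 kJ/s.
0.2278 < 0.8558, so adding E would lower the average — exclude it.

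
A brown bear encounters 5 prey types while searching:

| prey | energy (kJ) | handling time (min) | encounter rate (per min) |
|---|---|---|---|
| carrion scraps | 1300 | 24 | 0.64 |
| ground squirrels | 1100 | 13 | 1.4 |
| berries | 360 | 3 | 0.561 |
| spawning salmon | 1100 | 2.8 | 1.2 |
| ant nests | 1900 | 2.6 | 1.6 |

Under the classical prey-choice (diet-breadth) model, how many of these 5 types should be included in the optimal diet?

1

Rank by E/h (kJ/min): ant nests 731, spawning salmon 393, berries 120, ground squirrels 84.6, carrion scraps 54.2. Include each in turn until the next type's E/h falls below the running intake rate.
Rate on top 1: 589.1. spawning salmon: 393 < 589.1 → exclude; stop.
Optimal diet: ant nests — 1 of 5 types.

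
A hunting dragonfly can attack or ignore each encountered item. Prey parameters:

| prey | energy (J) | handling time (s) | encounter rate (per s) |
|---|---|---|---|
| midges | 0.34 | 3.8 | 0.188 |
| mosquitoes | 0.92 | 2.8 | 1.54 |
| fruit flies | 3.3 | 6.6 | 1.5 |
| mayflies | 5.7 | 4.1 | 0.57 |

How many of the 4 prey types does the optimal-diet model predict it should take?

Profitabilities (E/h, J/s): mayflies 1.39, fruit flies 0.5, mosquitoes 0.329, midges 0.0895. Add prey in this order while the next type's profitability exceeds the intake rate on those already taken.
Rate on top 1: 0.9736. fruit flies: 0.5 < 0.9736 → exclude; stop.
Optimal diet: mayflies — 1 of 4 types.

1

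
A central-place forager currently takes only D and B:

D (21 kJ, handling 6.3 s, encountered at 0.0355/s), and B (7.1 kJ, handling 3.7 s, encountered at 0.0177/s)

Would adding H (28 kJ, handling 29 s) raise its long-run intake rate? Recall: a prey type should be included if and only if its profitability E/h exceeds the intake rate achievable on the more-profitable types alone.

Intake rate on the current diet: R = (0.0355×21 + 0.0177×7.1) / (1 + 0.0355×6.3 + 0.0177×3.7) = 0.8712/1.289 = 0.6758 kJ/s.
H: E/h = 28/29 = 0.9655 kJ/s.
Since 0.9655 > R, including H increases the long-run rate.

Yes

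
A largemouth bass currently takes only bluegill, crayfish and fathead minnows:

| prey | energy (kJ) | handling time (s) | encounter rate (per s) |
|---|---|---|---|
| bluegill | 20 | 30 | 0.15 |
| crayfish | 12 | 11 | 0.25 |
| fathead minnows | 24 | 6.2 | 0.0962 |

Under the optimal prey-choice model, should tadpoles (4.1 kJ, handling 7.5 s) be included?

Current rate: (0.15×20 + 0.25×12 + 0.0962×24)/(1 + 0.15×30 + 0.25×11 + 0.0962×6.2) = 0.9392 kJ/s.
tadpoles: E/h = 4.1/7.5 = 0.5467 kJ/s.
0.5467 < 0.9392, so adding tadpoles would lower the average — exclude it.

No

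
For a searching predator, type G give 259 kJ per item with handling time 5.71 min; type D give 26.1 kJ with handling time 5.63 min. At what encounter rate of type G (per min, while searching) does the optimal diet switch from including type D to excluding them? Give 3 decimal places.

Drop type D once their profitability E₂/h₂ falls below the rate achievable on type G alone: E₂/h₂ = λE₁/(1 + λh₁).
Solve for λ: λE₁h₂ = E₂(1 + λh₁) → λ(E₁h₂ − E₂h₁) = E₂ → λ = E₂/(E₁h₂ − E₂h₁).
λ = 26.1/(259×5.63 − 26.1×5.71) = 26.1/1309 = 0.01994 per min.

0.020 per min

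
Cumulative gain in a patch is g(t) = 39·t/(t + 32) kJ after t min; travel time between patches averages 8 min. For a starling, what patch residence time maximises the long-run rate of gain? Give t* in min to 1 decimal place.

16.0 min

Optimal t* satisfies g'(t*) = g(t*)/(T + t*).
g'(t) = 39·32/(t + 32)². Setting 39·32/(t+32)² = 39t/[(t+32)(8+t)] gives 32(8+t) = t(t+32), so t² = 32×8 = 256.
t* = √256 = 16 min.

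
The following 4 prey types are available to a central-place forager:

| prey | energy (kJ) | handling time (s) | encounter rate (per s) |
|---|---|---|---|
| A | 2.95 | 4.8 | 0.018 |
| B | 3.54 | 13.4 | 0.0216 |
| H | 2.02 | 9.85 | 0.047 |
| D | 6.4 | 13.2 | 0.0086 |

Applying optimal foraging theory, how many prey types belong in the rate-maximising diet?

Profitabilities (E/h, kJ/s): A 0.615, D 0.485, B 0.264, H 0.205. Add prey in this order while the next type's profitability exceeds the intake rate on those already taken.
Rate on top 1: 0.04888. D: 0.485 > 0.04888 → include.
Rate on top 2: 0.09012. B: 0.264 > 0.09012 → include.
Rate on top 3: 0.1239. H: 0.205 > 0.1239 → include.
Optimal diet: A, D, B, H — 4 of 4 types.

4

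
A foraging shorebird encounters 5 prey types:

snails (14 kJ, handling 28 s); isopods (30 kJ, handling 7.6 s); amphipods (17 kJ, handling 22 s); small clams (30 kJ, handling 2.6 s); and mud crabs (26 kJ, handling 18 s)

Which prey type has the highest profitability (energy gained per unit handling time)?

Profitability E/h (kJ/s): snails = 14/28 = 0.5, isopods = 30/7.6 = 3.95, amphipods = 17/22 = 0.773, small clams = 30/2.6 = 11.5, mud crabs = 26/18 = 1.44.
Ranked: small clams > isopods > mud crabs > amphipods > snails.

small clams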